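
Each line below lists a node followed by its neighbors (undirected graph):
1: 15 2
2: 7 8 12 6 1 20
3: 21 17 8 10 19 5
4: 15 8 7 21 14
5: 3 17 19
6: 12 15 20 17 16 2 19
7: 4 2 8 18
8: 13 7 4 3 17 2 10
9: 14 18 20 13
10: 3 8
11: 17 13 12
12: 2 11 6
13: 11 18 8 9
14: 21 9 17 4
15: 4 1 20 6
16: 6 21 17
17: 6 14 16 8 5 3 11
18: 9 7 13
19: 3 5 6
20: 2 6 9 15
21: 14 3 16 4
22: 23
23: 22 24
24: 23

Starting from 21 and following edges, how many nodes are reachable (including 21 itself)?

21

BFS from 21 visits: 21, 16, 14, 4, 3, 17, 6, 9, 15, 8, 7, 19, 10, 5, 11, 20, 12, 2, 18, 13, 1
Reachable nodes: 21 of 24 total.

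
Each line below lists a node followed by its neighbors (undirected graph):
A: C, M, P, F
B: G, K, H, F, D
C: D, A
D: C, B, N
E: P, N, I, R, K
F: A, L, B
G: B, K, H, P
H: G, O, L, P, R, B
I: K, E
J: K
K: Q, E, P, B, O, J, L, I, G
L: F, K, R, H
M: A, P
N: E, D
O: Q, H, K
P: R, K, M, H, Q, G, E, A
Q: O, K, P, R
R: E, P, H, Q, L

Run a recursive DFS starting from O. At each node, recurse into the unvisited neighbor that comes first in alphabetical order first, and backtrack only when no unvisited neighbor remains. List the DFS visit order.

Visit O
O → H
H → B
B → D
D → C
C → A
A → F
F → L
L → K
K → E
E → I
E → N
E → P
P → G
P → M
P → Q
Q → R
K → J

O -> H -> B -> D -> C -> A -> F -> L -> K -> E -> I -> N -> P -> G -> M -> Q -> R -> J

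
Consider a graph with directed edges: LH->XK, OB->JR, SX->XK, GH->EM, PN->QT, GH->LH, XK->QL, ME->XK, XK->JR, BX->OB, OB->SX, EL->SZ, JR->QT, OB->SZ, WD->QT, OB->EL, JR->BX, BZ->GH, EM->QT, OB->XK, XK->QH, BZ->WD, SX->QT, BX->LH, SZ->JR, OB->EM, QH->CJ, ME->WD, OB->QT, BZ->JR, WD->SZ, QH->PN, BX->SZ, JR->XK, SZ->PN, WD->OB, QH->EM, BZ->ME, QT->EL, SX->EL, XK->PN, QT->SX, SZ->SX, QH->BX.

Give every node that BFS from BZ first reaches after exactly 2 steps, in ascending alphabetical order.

BX, EM, LH, OB, QT, SZ, XK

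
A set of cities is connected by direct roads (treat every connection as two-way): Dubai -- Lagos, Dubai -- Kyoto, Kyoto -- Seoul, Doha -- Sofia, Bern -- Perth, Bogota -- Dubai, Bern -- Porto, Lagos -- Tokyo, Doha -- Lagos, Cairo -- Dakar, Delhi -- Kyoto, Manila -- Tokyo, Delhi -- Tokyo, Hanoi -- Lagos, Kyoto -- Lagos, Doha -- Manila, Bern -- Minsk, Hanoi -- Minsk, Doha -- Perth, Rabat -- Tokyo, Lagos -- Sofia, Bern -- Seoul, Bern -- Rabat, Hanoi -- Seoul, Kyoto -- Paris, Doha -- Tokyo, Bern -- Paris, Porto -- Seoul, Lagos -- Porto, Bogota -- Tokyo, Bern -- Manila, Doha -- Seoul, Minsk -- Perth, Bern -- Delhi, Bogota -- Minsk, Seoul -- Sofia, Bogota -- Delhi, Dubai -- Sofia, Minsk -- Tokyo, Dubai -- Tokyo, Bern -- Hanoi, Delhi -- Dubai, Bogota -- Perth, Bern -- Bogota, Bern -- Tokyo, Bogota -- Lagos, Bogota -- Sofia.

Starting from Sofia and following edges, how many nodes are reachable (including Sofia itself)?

17

BFS from Sofia visits: Sofia, Bogota, Doha, Dubai, Lagos, Seoul, Bern, Delhi, Minsk, Perth, Tokyo, Manila, Kyoto, Hanoi, Porto, Paris, Rabat
Reachable nodes: 17 of 19 total.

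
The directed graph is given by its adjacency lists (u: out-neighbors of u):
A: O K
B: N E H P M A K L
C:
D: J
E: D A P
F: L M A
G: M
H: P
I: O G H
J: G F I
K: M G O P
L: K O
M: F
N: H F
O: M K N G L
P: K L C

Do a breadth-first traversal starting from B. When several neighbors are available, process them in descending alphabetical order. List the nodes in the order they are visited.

Visit B; enqueue P, N, M, L, K, H, E, A → queue [P, N, M, L, K, H, E, A]
Visit P; enqueue C → queue [N, M, L, K, H, E, A, C]
Visit N; enqueue F → queue [M, L, K, H, E, A, C, F]
Visit M → queue [L, K, H, E, A, C, F]
Visit L; enqueue O → queue [K, H, E, A, C, F, O]
Visit K; enqueue G → queue [H, E, A, C, F, O, G]
Visit H → queue [E, A, C, F, O, G]
Visit E; enqueue D → queue [A, C, F, O, G, D]
Visit A → queue [C, F, O, G, D]
Visit C → queue [F, O, G, D]
Visit F → queue [O, G, D]
Visit O → queue [G, D]
Visit G → queue [D]
Visit D; enqueue J → queue [J]
Visit J; enqueue I → queue [I]
Visit I → queue []

B, P, N, M, L, K, H, E, A, C, F, O, G, D, J, I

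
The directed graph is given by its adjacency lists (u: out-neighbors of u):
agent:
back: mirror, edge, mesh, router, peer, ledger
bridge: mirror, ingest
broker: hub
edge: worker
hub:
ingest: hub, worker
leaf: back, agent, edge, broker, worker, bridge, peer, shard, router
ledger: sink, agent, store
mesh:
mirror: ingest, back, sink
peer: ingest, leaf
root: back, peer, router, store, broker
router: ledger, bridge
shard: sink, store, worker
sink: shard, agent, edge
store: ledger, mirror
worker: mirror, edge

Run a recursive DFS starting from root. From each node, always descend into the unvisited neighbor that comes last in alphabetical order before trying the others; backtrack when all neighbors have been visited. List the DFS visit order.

Visit root
root → store
store → mirror
mirror → sink
sink → shard
shard → worker
worker → edge
sink → agent
mirror → ingest
ingest → hub
mirror → back
back → router
router → ledger
router → bridge
back → peer
peer → leaf
leaf → broker
back → mesh

root -> store -> mirror -> sink -> shard -> worker -> edge -> agent -> ingest -> hub -> back -> router -> ledger -> bridge -> peer -> leaf -> broker -> mesh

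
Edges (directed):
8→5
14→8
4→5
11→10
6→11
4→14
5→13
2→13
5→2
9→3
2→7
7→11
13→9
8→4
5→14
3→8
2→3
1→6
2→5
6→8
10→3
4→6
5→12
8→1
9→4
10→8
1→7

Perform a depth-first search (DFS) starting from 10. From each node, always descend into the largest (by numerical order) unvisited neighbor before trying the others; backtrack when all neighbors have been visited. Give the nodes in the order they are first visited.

10 -> 8 -> 5 -> 14 -> 13 -> 9 -> 4 -> 6 -> 11 -> 3 -> 12 -> 2 -> 7 -> 1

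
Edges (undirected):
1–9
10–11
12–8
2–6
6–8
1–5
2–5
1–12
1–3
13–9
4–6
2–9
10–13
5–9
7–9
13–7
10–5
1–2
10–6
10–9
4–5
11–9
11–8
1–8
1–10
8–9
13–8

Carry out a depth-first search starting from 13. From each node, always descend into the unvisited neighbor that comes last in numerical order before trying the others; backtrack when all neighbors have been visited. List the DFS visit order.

Visit 13
13 → 10
10 → 11
11 → 9
9 → 8
8 → 12
12 → 1
1 → 5
5 → 4
4 → 6
6 → 2
1 → 3
9 → 7

13 -> 10 -> 11 -> 9 -> 8 -> 12 -> 1 -> 5 -> 4 -> 6 -> 2 -> 3 -> 7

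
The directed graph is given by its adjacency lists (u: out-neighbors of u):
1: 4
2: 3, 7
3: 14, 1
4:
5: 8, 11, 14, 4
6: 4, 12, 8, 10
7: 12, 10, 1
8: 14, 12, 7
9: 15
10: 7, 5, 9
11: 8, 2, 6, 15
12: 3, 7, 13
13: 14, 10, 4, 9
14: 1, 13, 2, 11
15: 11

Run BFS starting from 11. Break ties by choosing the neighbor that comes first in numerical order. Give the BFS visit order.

11 -> 2 -> 6 -> 8 -> 15 -> 3 -> 7 -> 4 -> 10 -> 12 -> 14 -> 1 -> 5 -> 9 -> 13

Visit 11; enqueue 2, 6, 8, 15 → queue [2, 6, 8, 15]
Visit 2; enqueue 3, 7 → queue [6, 8, 15, 3, 7]
Visit 6; enqueue 4, 10, 12 → queue [8, 15, 3, 7, 4, 10, 12]
Visit 8; enqueue 14 → queue [15, 3, 7, 4, 10, 12, 14]
Visit 15 → queue [3, 7, 4, 10, 12, 14]
Visit 3; enqueue 1 → queue [7, 4, 10, 12, 14, 1]
Visit 7 → queue [4, 10, 12, 14, 1]
Visit 4 → queue [10, 12, 14, 1]
Visit 10; enqueue 5, 9 → queue [12, 14, 1, 5, 9]
Visit 12; enqueue 13 → queue [14, 1, 5, 9, 13]
Visit 14 → queue [1, 5, 9, 13]
Visit 1 → queue [5, 9, 13]
Visit 5 → queue [9, 13]
Visit 9 → queue [13]
Visit 13 → queue []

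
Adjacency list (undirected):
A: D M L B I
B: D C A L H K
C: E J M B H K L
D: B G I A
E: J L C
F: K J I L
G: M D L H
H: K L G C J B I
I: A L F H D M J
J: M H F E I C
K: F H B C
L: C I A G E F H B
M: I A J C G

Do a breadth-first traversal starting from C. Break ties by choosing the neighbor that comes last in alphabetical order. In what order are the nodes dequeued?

Visit C; enqueue M, L, K, J, H, E, B → queue [M, L, K, J, H, E, B]
Visit M; enqueue I, G, A → queue [L, K, J, H, E, B, I, G, A]
Visit L; enqueue F → queue [K, J, H, E, B, I, G, A, F]
Visit K → queue [J, H, E, B, I, G, A, F]
Visit J → queue [H, E, B, I, G, A, F]
Visit H → queue [E, B, I, G, A, F]
Visit E → queue [B, I, G, A, F]
Visit B; enqueue D → queue [I, G, A, F, D]
Visit I → queue [G, A, F, D]
Visit G → queue [A, F, D]
Visit A → queue [F, D]
Visit F → queue [D]
Visit D → queue []

C → M → L → K → J → H → E → B → I → G → A → F → D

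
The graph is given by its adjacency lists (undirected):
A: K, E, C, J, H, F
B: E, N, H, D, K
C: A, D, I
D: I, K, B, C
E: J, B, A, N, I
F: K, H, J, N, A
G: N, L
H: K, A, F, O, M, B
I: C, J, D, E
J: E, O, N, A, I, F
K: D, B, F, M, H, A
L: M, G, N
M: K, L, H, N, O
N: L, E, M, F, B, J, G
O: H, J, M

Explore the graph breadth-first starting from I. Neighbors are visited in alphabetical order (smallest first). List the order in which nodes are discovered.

I -> C -> D -> E -> J -> A -> B -> K -> N -> F -> O -> H -> M -> G -> L

Visit I; enqueue C, D, E, J → queue [C, D, E, J]
Visit C; enqueue A → queue [D, E, J, A]
Visit D; enqueue B, K → queue [E, J, A, B, K]
Visit E; enqueue N → queue [J, A, B, K, N]
Visit J; enqueue F, O → queue [A, B, K, N, F, O]
Visit A; enqueue H → queue [B, K, N, F, O, H]
Visit B → queue [K, N, F, O, H]
Visit K; enqueue M → queue [N, F, O, H, M]
Visit N; enqueue G, L → queue [F, O, H, M, G, L]
Visit F → queue [O, H, M, G, L]
Visit O → queue [H, M, G, L]
Visit H → queue [M, G, L]
Visit M → queue [G, L]
Visit G → queue [L]
Visit L → queue []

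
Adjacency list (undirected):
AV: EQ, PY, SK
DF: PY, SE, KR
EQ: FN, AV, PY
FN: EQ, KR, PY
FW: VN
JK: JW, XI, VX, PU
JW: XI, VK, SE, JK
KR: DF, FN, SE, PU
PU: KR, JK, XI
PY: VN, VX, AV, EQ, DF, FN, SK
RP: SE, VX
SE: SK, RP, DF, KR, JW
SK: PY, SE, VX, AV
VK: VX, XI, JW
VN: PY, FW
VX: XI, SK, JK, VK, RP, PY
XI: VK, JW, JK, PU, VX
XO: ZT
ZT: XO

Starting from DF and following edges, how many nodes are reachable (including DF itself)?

17

BFS from DF visits: DF, KR, PY, SE, FN, PU, AV, EQ, SK, VN, VX, JW, RP, JK, XI, FW, VK
Reachable nodes: 17 of 19 total.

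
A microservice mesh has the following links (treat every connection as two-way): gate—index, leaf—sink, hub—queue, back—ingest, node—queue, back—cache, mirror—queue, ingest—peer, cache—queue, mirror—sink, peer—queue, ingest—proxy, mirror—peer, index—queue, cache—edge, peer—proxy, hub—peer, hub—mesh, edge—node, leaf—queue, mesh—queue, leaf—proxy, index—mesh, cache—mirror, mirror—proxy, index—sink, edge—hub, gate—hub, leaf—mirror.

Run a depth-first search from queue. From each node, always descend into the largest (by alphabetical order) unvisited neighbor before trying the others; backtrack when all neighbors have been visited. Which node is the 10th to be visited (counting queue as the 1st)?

Visit queue
queue → peer
peer → proxy
proxy → mirror
mirror → sink
sink → leaf
sink → index
index → mesh
mesh → hub
hub → gate
hub → edge
edge → node
edge → cache
cache → back
back → ingest

Visit order: queue, peer, proxy, mirror, sink, leaf, index, mesh, hub, gate, edge, node, cache, back, ingest

gate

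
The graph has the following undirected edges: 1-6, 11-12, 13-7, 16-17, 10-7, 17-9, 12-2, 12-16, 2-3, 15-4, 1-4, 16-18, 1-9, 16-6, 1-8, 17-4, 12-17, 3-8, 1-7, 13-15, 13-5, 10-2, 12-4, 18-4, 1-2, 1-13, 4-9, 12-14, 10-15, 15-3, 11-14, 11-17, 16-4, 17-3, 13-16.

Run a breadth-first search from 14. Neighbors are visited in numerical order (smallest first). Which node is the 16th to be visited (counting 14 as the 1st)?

8

Visit 14; enqueue 11, 12 → queue [11, 12]
Visit 11; enqueue 17 → queue [12, 17]
Visit 12; enqueue 2, 4, 16 → queue [17, 2, 4, 16]
Visit 17; enqueue 3, 9 → queue [2, 4, 16, 3, 9]
Visit 2; enqueue 1, 10 → queue [4, 16, 3, 9, 1, 10]
Visit 4; enqueue 15, 18 → queue [16, 3, 9, 1, 10, 15, 18]
Visit 16; enqueue 6, 13 → queue [3, 9, 1, 10, 15, 18, 6, 13]
Visit 3; enqueue 8 → queue [9, 1, 10, 15, 18, 6, 13, 8]
Visit 9 → queue [1, 10, 15, 18, 6, 13, 8]
Visit 1; enqueue 7 → queue [10, 15, 18, 6, 13, 8, 7]
Visit 10 → queue [15, 18, 6, 13, 8, 7]
Visit 15 → queue [18, 6, 13, 8, 7]
Visit 18 → queue [6, 13, 8, 7]
Visit 6 → queue [13, 8, 7]
Visit 13; enqueue 5 → queue [8, 7, 5]
Visit 8 → queue [7, 5]
Visit 7 → queue [5]
Visit 5 → queue []

Visit order: 14, 11, 12, 17, 2, 4, 16, 3, 9, 1, 10, 15, 18, 6, 13, 8, 7, 5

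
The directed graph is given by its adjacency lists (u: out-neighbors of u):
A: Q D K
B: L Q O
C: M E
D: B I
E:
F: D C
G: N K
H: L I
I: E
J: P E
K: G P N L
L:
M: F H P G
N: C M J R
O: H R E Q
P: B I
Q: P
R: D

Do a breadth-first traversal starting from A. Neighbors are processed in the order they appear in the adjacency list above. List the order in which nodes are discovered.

Visit A; enqueue Q, D, K → queue [Q, D, K]
Visit Q; enqueue P → queue [D, K, P]
Visit D; enqueue B, I → queue [K, P, B, I]
Visit K; enqueue G, N, L → queue [P, B, I, G, N, L]
Visit P → queue [B, I, G, N, L]
Visit B; enqueue O → queue [I, G, N, L, O]
Visit I; enqueue E → queue [G, N, L, O, E]
Visit G → queue [N, L, O, E]
Visit N; enqueue C, M, J, R → queue [L, O, E, C, M, J, R]
Visit L → queue [O, E, C, M, J, R]
Visit O; enqueue H → queue [E, C, M, J, R, H]
Visit E → queue [C, M, J, R, H]
Visit C → queue [M, J, R, H]
Visit M; enqueue F → queue [J, R, H, F]
Visit J → queue [R, H, F]
Visit R → queue [H, F]
Visit H → queue [F]
Visit F → queue []

A -> Q -> D -> K -> P -> B -> I -> G -> N -> L -> O -> E -> C -> M -> J -> R -> H -> F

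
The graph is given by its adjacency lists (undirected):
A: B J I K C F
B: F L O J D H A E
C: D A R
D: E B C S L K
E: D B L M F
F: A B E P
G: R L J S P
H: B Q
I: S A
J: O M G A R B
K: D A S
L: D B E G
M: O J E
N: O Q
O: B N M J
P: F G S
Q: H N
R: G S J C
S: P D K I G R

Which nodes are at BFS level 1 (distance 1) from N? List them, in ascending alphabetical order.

Level 0: N
Level 1: O, Q
Level 2: B, H, J, M
Level 3: A, D, E, F, G, L, R
Level 4: C, I, K, P, S

O, Q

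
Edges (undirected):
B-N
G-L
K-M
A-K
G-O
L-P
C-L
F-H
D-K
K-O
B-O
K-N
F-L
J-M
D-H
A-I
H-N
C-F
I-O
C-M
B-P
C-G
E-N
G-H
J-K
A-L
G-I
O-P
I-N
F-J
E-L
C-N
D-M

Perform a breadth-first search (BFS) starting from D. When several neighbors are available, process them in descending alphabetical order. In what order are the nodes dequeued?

D → M → K → H → J → C → O → N → A → G → F → L → P → I → B → E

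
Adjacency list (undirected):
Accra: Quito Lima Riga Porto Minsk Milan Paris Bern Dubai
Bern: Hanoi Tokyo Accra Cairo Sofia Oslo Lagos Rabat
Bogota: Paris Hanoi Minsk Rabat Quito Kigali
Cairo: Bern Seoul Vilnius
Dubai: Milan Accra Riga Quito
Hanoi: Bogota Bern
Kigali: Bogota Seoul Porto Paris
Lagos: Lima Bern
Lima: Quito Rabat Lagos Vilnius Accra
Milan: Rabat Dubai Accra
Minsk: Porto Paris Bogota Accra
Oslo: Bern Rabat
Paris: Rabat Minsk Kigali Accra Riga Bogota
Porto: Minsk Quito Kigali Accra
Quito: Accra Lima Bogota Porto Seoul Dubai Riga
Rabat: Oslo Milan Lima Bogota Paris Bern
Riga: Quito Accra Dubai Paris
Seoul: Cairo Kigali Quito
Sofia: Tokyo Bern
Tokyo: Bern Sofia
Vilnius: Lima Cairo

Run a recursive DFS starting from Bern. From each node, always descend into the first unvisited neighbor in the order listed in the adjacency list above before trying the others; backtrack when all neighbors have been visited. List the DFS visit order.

Bern Hanoi Bogota Paris Rabat Oslo Milan Dubai Accra Quito Lima Lagos Vilnius Cairo Seoul Kigali Porto Minsk Riga Tokyo Sofia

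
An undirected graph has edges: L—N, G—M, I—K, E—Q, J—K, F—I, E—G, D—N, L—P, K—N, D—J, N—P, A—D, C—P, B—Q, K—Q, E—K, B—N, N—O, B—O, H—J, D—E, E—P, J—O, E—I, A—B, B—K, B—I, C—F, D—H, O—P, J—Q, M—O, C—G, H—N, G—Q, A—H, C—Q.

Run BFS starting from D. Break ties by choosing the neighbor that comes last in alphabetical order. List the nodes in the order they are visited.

D, N, J, H, E, A, P, O, L, K, B, Q, I, G, C, M, F

Visit D; enqueue N, J, H, E, A → queue [N, J, H, E, A]
Visit N; enqueue P, O, L, K, B → queue [J, H, E, A, P, O, L, K, B]
Visit J; enqueue Q → queue [H, E, A, P, O, L, K, B, Q]
Visit H → queue [E, A, P, O, L, K, B, Q]
Visit E; enqueue I, G → queue [A, P, O, L, K, B, Q, I, G]
Visit A → queue [P, O, L, K, B, Q, I, G]
Visit P; enqueue C → queue [O, L, K, B, Q, I, G, C]
Visit O; enqueue M → queue [L, K, B, Q, I, G, C, M]
Visit L → queue [K, B, Q, I, G, C, M]
Visit K → queue [B, Q, I, G, C, M]
Visit B → queue [Q, I, G, C, M]
Visit Q → queue [I, G, C, M]
Visit I; enqueue F → queue [G, C, M, F]
Visit G → queue [C, M, F]
Visit C → queue [M, F]
Visit M → queue [F]
Visit F → queue []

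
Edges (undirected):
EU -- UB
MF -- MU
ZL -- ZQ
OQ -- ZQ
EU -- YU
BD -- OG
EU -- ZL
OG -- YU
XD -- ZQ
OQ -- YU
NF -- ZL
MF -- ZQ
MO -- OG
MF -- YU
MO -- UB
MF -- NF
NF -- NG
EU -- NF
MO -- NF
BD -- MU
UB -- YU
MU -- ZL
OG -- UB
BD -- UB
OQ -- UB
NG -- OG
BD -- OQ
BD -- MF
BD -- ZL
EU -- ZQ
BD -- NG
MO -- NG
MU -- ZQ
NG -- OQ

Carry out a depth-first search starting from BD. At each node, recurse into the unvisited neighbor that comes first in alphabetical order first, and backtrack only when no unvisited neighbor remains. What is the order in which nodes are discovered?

BD -> MF -> MU -> ZL -> EU -> NF -> MO -> NG -> OG -> UB -> OQ -> YU -> ZQ -> XD

Visit BD
BD → MF
MF → MU
MU → ZL
ZL → EU
EU → NF
NF → MO
MO → NG
NG → OG
OG → UB
UB → OQ
OQ → YU
OQ → ZQ
ZQ → XD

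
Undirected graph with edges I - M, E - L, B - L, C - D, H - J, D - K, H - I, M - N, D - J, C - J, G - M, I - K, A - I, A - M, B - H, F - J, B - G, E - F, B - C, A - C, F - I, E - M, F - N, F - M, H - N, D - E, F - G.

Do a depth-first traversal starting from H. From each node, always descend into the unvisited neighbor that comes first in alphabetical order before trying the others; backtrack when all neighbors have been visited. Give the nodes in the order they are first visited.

H B C A I F E D J K L M G N

Visit H
H → B
B → C
C → A
A → I
I → F
F → E
E → D
D → J
D → K
E → L
E → M
M → G
M → N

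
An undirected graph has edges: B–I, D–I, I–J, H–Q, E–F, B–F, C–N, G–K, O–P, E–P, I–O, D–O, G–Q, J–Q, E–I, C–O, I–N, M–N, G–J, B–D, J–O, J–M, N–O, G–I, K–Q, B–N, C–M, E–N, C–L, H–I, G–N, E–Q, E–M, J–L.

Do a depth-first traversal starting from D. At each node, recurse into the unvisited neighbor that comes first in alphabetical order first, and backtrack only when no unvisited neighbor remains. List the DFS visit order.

Visit D
D → B
B → F
F → E
E → I
I → G
G → J
J → L
L → C
C → M
M → N
N → O
O → P
J → Q
Q → H
Q → K

D → B → F → E → I → G → J → L → C → M → N → O → P → Q → H → K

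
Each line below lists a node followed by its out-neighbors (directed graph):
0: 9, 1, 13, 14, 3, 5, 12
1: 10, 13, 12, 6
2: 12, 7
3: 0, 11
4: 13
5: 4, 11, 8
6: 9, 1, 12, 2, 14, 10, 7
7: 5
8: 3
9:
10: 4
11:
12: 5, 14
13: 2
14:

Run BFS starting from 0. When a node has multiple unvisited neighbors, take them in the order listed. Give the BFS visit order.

Visit 0; enqueue 9, 1, 13, 14, 3, 5, 12 → queue [9, 1, 13, 14, 3, 5, 12]
Visit 9 → queue [1, 13, 14, 3, 5, 12]
Visit 1; enqueue 10, 6 → queue [13, 14, 3, 5, 12, 10, 6]
Visit 13; enqueue 2 → queue [14, 3, 5, 12, 10, 6, 2]
Visit 14 → queue [3, 5, 12, 10, 6, 2]
Visit 3; enqueue 11 → queue [5, 12, 10, 6, 2, 11]
Visit 5; enqueue 4, 8 → queue [12, 10, 6, 2, 11, 4, 8]
Visit 12 → queue [10, 6, 2, 11, 4, 8]
Visit 10 → queue [6, 2, 11, 4, 8]
Visit 6; enqueue 7 → queue [2, 11, 4, 8, 7]
Visit 2 → queue [11, 4, 8, 7]
Visit 11 → queue [4, 8, 7]
Visit 4 → queue [8, 7]
Visit 8 → queue [7]
Visit 7 → queue []

0 9 1 13 14 3 5 12 10 6 2 11 4 8 7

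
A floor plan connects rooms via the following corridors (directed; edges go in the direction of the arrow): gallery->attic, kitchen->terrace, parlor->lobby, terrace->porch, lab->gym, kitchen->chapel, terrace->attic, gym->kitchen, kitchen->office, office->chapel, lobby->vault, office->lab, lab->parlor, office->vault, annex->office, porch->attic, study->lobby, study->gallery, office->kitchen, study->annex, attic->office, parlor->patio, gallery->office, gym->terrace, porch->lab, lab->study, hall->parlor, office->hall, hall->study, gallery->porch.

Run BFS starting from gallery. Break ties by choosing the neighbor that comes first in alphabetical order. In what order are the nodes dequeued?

Visit gallery; enqueue attic, office, porch → queue [attic, office, porch]
Visit attic → queue [office, porch]
Visit office; enqueue chapel, hall, kitchen, lab, vault → queue [porch, chapel, hall, kitchen, lab, vault]
Visit porch → queue [chapel, hall, kitchen, lab, vault]
Visit chapel → queue [hall, kitchen, lab, vault]
Visit hall; enqueue parlor, study → queue [kitchen, lab, vault, parlor, study]
Visit kitchen; enqueue terrace → queue [lab, vault, parlor, study, terrace]
Visit lab; enqueue gym → queue [vault, parlor, study, terrace, gym]
Visit vault → queue [parlor, study, terrace, gym]
Visit parlor; enqueue lobby, patio → queue [study, terrace, gym, lobby, patio]
Visit study; enqueue annex → queue [terrace, gym, lobby, patio, annex]
Visit terrace → queue [gym, lobby, patio, annex]
Visit gym → queue [lobby, patio, annex]
Visit lobby → queue [patio, annex]
Visit patio → queue [annex]
Visit annex → queue []

gallery -> attic -> office -> porch -> chapel -> hall -> kitchen -> lab -> vault -> parlor -> study -> terrace -> gym -> lobby -> patio -> annex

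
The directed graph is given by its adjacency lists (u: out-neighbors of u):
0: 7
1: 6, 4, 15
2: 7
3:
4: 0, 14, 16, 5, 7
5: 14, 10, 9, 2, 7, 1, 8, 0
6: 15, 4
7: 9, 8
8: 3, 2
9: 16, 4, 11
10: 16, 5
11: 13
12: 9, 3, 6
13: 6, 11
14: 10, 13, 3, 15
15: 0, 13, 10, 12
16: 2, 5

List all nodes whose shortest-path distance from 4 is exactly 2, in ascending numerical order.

Level 0: 4
Level 1: 0, 5, 7, 14, 16
Level 2: 1, 2, 3, 8, 9, 10, 13, 15
Level 3: 6, 11, 12

1, 2, 3, 8, 9, 10, 13, 15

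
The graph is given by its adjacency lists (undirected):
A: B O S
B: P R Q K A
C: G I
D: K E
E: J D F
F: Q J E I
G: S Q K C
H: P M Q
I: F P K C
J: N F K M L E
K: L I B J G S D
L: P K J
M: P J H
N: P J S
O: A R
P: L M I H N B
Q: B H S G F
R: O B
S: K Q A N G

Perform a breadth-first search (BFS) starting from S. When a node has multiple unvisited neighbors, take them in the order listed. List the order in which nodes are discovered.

Visit S; enqueue K, Q, A, N, G → queue [K, Q, A, N, G]
Visit K; enqueue L, I, B, J, D → queue [Q, A, N, G, L, I, B, J, D]
Visit Q; enqueue H, F → queue [A, N, G, L, I, B, J, D, H, F]
Visit A; enqueue O → queue [N, G, L, I, B, J, D, H, F, O]
Visit N; enqueue P → queue [G, L, I, B, J, D, H, F, O, P]
Visit G; enqueue C → queue [L, I, B, J, D, H, F, O, P, C]
Visit L → queue [I, B, J, D, H, F, O, P, C]
Visit I → queue [B, J, D, H, F, O, P, C]
Visit B; enqueue R → queue [J, D, H, F, O, P, C, R]
Visit J; enqueue M, E → queue [D, H, F, O, P, C, R, M, E]
Visit D → queue [H, F, O, P, C, R, M, E]
Visit H → queue [F, O, P, C, R, M, E]
Visit F → queue [O, P, C, R, M, E]
Visit O → queue [P, C, R, M, E]
Visit P → queue [C, R, M, E]
Visit C → queue [R, M, E]
Visit R → queue [M, E]
Visit M → queue [E]
Visit E → queue []

S, K, Q, A, N, G, L, I, B, J, D, H, F, O, P, C, R, M, E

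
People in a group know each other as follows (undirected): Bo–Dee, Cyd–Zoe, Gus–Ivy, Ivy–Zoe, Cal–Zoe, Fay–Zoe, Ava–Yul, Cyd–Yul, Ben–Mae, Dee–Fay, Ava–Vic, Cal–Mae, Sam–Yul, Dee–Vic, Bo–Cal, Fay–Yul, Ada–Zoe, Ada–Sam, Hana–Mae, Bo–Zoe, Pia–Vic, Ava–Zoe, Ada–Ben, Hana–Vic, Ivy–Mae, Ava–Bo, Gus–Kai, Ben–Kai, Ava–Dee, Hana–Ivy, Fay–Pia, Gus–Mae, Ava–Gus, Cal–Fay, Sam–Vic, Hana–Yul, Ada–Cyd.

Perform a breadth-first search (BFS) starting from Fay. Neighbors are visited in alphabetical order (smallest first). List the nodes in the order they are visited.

Fay, Cal, Dee, Pia, Yul, Zoe, Bo, Mae, Ava, Vic, Cyd, Hana, Sam, Ada, Ivy, Ben, Gus, Kai

Visit Fay; enqueue Cal, Dee, Pia, Yul, Zoe → queue [Cal, Dee, Pia, Yul, Zoe]
Visit Cal; enqueue Bo, Mae → queue [Dee, Pia, Yul, Zoe, Bo, Mae]
Visit Dee; enqueue Ava, Vic → queue [Pia, Yul, Zoe, Bo, Mae, Ava, Vic]
Visit Pia → queue [Yul, Zoe, Bo, Mae, Ava, Vic]
Visit Yul; enqueue Cyd, Hana, Sam → queue [Zoe, Bo, Mae, Ava, Vic, Cyd, Hana, Sam]
Visit Zoe; enqueue Ada, Ivy → queue [Bo, Mae, Ava, Vic, Cyd, Hana, Sam, Ada, Ivy]
Visit Bo → queue [Mae, Ava, Vic, Cyd, Hana, Sam, Ada, Ivy]
Visit Mae; enqueue Ben, Gus → queue [Ava, Vic, Cyd, Hana, Sam, Ada, Ivy, Ben, Gus]
Visit Ava → queue [Vic, Cyd, Hana, Sam, Ada, Ivy, Ben, Gus]
Visit Vic → queue [Cyd, Hana, Sam, Ada, Ivy, Ben, Gus]
Visit Cyd → queue [Hana, Sam, Ada, Ivy, Ben, Gus]
Visit Hana → queue [Sam, Ada, Ivy, Ben, Gus]
Visit Sam → queue [Ada, Ivy, Ben, Gus]
Visit Ada → queue [Ivy, Ben, Gus]
Visit Ivy → queue [Ben, Gus]
Visit Ben; enqueue Kai → queue [Gus, Kai]
Visit Gus → queue [Kai]
Visit Kai → queue []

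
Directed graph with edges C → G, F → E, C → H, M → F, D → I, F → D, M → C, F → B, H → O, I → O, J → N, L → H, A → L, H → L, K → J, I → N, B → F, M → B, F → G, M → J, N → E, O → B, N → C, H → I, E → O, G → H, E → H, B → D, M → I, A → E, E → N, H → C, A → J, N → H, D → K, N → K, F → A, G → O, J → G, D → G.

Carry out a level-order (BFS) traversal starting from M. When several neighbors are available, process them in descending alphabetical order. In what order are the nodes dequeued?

M, J, I, F, C, B, N, G, O, E, D, A, H, K, L

Visit M; enqueue J, I, F, C, B → queue [J, I, F, C, B]
Visit J; enqueue N, G → queue [I, F, C, B, N, G]
Visit I; enqueue O → queue [F, C, B, N, G, O]
Visit F; enqueue E, D, A → queue [C, B, N, G, O, E, D, A]
Visit C; enqueue H → queue [B, N, G, O, E, D, A, H]
Visit B → queue [N, G, O, E, D, A, H]
Visit N; enqueue K → queue [G, O, E, D, A, H, K]
Visit G → queue [O, E, D, A, H, K]
Visit O → queue [E, D, A, H, K]
Visit E → queue [D, A, H, K]
Visit D → queue [A, H, K]
Visit A; enqueue L → queue [H, K, L]
Visit H → queue [K, L]
Visit K → queue [L]
Visit L → queue []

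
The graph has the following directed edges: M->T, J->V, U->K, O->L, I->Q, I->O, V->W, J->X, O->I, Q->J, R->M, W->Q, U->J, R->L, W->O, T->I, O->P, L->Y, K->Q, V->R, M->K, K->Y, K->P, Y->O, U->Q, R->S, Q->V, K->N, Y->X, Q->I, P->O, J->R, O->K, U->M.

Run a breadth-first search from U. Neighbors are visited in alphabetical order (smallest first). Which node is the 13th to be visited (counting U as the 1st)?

I

Visit U; enqueue J, K, M, Q → queue [J, K, M, Q]
Visit J; enqueue R, V, X → queue [K, M, Q, R, V, X]
Visit K; enqueue N, P, Y → queue [M, Q, R, V, X, N, P, Y]
Visit M; enqueue T → queue [Q, R, V, X, N, P, Y, T]
Visit Q; enqueue I → queue [R, V, X, N, P, Y, T, I]
Visit R; enqueue L, S → queue [V, X, N, P, Y, T, I, L, S]
Visit V; enqueue W → queue [X, N, P, Y, T, I, L, S, W]
Visit X → queue [N, P, Y, T, I, L, S, W]
Visit N → queue [P, Y, T, I, L, S, W]
Visit P; enqueue O → queue [Y, T, I, L, S, W, O]
Visit Y → queue [T, I, L, S, W, O]
Visit T → queue [I, L, S, W, O]
Visit I → queue [L, S, W, O]
Visit L → queue [S, W, O]
Visit S → queue [W, O]
Visit W → queue [O]
Visit O → queue []

Visit order: U, J, K, M, Q, R, V, X, N, P, Y, T, I, L, S, W, O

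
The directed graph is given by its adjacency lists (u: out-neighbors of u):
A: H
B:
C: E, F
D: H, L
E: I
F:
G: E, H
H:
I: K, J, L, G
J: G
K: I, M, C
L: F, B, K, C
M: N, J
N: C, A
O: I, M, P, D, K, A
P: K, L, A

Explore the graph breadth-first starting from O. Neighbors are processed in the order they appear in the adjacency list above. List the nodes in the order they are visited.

Visit O; enqueue I, M, P, D, K, A → queue [I, M, P, D, K, A]
Visit I; enqueue J, L, G → queue [M, P, D, K, A, J, L, G]
Visit M; enqueue N → queue [P, D, K, A, J, L, G, N]
Visit P → queue [D, K, A, J, L, G, N]
Visit D; enqueue H → queue [K, A, J, L, G, N, H]
Visit K; enqueue C → queue [A, J, L, G, N, H, C]
Visit A → queue [J, L, G, N, H, C]
Visit J → queue [L, G, N, H, C]
Visit L; enqueue F, B → queue [G, N, H, C, F, B]
Visit G; enqueue E → queue [N, H, C, F, B, E]
Visit N → queue [H, C, F, B, E]
Visit H → queue [C, F, B, E]
Visit C → queue [F, B, E]
Visit F → queue [B, E]
Visit B → queue [E]
Visit E → queue []

O, I, M, P, D, K, A, J, L, G, N, H, C, F, B, E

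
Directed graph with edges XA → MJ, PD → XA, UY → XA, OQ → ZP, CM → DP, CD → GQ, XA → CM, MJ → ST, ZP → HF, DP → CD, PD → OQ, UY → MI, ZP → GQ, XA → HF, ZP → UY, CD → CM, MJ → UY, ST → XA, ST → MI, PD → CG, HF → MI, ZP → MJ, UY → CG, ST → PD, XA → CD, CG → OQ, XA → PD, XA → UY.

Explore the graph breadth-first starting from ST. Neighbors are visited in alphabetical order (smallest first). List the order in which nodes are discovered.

ST, MI, PD, XA, CG, OQ, CD, CM, HF, MJ, UY, ZP, GQ, DP

Visit ST; enqueue MI, PD, XA → queue [MI, PD, XA]
Visit MI → queue [PD, XA]
Visit PD; enqueue CG, OQ → queue [XA, CG, OQ]
Visit XA; enqueue CD, CM, HF, MJ, UY → queue [CG, OQ, CD, CM, HF, MJ, UY]
Visit CG → queue [OQ, CD, CM, HF, MJ, UY]
Visit OQ; enqueue ZP → queue [CD, CM, HF, MJ, UY, ZP]
Visit CD; enqueue GQ → queue [CM, HF, MJ, UY, ZP, GQ]
Visit CM; enqueue DP → queue [HF, MJ, UY, ZP, GQ, DP]
Visit HF → queue [MJ, UY, ZP, GQ, DP]
Visit MJ → queue [UY, ZP, GQ, DP]
Visit UY → queue [ZP, GQ, DP]
Visit ZP → queue [GQ, DP]
Visit GQ → queue [DP]
Visit DP → queue []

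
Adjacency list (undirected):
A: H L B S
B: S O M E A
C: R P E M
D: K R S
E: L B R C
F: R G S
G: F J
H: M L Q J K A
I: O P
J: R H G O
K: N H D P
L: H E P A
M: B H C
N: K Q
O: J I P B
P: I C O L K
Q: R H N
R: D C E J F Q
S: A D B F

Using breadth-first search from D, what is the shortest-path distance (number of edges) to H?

Level 0: D
Level 1: K, R, S
Level 2: A, B, C, E, F, H, J, N, P, Q
Level 3: G, I, L, M, O
H first appears at level 2.

2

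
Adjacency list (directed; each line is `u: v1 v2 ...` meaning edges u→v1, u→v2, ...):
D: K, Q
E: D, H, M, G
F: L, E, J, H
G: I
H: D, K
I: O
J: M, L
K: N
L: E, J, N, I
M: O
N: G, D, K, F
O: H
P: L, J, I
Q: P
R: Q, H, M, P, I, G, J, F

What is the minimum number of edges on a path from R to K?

2

Level 0: R
Level 1: F, G, H, I, J, M, P, Q
Level 2: D, E, K, L, O
Level 3: N
K first appears at level 2.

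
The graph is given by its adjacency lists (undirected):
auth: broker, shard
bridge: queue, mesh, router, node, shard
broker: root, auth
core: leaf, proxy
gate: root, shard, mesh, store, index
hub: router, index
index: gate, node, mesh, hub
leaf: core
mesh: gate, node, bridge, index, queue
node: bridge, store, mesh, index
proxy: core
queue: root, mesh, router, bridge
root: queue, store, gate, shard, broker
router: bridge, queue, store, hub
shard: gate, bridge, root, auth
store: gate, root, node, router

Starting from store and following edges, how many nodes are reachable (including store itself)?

13

BFS from store visits: store, gate, node, root, router, index, mesh, shard, bridge, broker, queue, hub, auth
Reachable nodes: 13 of 16 total.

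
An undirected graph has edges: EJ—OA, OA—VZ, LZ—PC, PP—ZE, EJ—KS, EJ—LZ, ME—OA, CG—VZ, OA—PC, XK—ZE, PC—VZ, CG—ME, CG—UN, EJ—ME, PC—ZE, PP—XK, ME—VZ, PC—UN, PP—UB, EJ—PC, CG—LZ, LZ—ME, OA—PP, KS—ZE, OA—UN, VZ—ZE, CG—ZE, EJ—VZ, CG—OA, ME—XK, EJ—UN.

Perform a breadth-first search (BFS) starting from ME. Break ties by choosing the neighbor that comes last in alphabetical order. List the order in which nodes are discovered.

Visit ME; enqueue XK, VZ, OA, LZ, EJ, CG → queue [XK, VZ, OA, LZ, EJ, CG]
Visit XK; enqueue ZE, PP → queue [VZ, OA, LZ, EJ, CG, ZE, PP]
Visit VZ; enqueue PC → queue [OA, LZ, EJ, CG, ZE, PP, PC]
Visit OA; enqueue UN → queue [LZ, EJ, CG, ZE, PP, PC, UN]
Visit LZ → queue [EJ, CG, ZE, PP, PC, UN]
Visit EJ; enqueue KS → queue [CG, ZE, PP, PC, UN, KS]
Visit CG → queue [ZE, PP, PC, UN, KS]
Visit ZE → queue [PP, PC, UN, KS]
Visit PP; enqueue UB → queue [PC, UN, KS, UB]
Visit PC → queue [UN, KS, UB]
Visit UN → queue [KS, UB]
Visit KS → queue [UB]
Visit UB → queue []

ME -> XK -> VZ -> OA -> LZ -> EJ -> CG -> ZE -> PP -> PC -> UN -> KS -> UB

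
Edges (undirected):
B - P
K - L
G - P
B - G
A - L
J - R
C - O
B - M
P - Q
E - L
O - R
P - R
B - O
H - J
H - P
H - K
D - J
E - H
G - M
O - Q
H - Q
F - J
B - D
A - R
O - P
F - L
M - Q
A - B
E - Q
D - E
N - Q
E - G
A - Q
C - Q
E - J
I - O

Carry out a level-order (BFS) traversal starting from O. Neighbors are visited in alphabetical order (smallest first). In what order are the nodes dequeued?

Visit O; enqueue B, C, I, P, Q, R → queue [B, C, I, P, Q, R]
Visit B; enqueue A, D, G, M → queue [C, I, P, Q, R, A, D, G, M]
Visit C → queue [I, P, Q, R, A, D, G, M]
Visit I → queue [P, Q, R, A, D, G, M]
Visit P; enqueue H → queue [Q, R, A, D, G, M, H]
Visit Q; enqueue E, N → queue [R, A, D, G, M, H, E, N]
Visit R; enqueue J → queue [A, D, G, M, H, E, N, J]
Visit A; enqueue L → queue [D, G, M, H, E, N, J, L]
Visit D → queue [G, M, H, E, N, J, L]
Visit G → queue [M, H, E, N, J, L]
Visit M → queue [H, E, N, J, L]
Visit H; enqueue K → queue [E, N, J, L, K]
Visit E → queue [N, J, L, K]
Visit N → queue [J, L, K]
Visit J; enqueue F → queue [L, K, F]
Visit L → queue [K, F]
Visit K → queue [F]
Visit F → queue []

O B C I P Q R A D G M H E N J L K F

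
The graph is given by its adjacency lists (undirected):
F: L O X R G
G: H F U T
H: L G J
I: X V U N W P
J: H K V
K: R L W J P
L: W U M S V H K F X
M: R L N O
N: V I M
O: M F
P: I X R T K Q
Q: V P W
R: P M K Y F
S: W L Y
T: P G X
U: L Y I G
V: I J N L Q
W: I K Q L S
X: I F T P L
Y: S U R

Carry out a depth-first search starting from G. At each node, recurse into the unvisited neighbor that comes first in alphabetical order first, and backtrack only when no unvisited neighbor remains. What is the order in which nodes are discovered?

Visit G
G → F
F → L
L → H
H → J
J → K
K → P
P → I
I → N
N → M
M → O
M → R
R → Y
Y → S
S → W
W → Q
Q → V
Y → U
I → X
X → T

G -> F -> L -> H -> J -> K -> P -> I -> N -> M -> O -> R -> Y -> S -> W -> Q -> V -> U -> X -> T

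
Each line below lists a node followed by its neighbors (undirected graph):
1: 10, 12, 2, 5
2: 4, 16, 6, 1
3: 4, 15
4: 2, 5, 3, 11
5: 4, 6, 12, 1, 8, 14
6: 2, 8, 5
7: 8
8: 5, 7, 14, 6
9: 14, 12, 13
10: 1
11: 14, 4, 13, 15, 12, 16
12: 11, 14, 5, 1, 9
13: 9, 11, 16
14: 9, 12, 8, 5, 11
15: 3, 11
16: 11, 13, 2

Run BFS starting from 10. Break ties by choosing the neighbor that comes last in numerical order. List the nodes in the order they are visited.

Visit 10; enqueue 1 → queue [1]
Visit 1; enqueue 12, 5, 2 → queue [12, 5, 2]
Visit 12; enqueue 14, 11, 9 → queue [5, 2, 14, 11, 9]
Visit 5; enqueue 8, 6, 4 → queue [2, 14, 11, 9, 8, 6, 4]
Visit 2; enqueue 16 → queue [14, 11, 9, 8, 6, 4, 16]
Visit 14 → queue [11, 9, 8, 6, 4, 16]
Visit 11; enqueue 15, 13 → queue [9, 8, 6, 4, 16, 15, 13]
Visit 9 → queue [8, 6, 4, 16, 15, 13]
Visit 8; enqueue 7 → queue [6, 4, 16, 15, 13, 7]
Visit 6 → queue [4, 16, 15, 13, 7]
Visit 4; enqueue 3 → queue [16, 15, 13, 7, 3]
Visit 16 → queue [15, 13, 7, 3]
Visit 15 → queue [13, 7, 3]
Visit 13 → queue [7, 3]
Visit 7 → queue [3]
Visit 3 → queue []

10, 1, 12, 5, 2, 14, 11, 9, 8, 6, 4, 16, 15, 13, 7, 3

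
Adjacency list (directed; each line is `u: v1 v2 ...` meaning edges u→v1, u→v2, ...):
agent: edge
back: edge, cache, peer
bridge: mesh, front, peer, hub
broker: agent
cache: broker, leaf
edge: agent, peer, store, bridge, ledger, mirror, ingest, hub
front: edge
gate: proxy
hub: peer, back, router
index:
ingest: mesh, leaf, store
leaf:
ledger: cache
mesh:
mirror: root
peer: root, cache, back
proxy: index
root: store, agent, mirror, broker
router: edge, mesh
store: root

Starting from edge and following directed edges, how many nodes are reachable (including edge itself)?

17

BFS from edge visits: edge, agent, bridge, hub, ingest, ledger, mirror, peer, store, front, mesh, back, router, leaf, cache, root, broker
Reachable nodes: 17 of 20 total.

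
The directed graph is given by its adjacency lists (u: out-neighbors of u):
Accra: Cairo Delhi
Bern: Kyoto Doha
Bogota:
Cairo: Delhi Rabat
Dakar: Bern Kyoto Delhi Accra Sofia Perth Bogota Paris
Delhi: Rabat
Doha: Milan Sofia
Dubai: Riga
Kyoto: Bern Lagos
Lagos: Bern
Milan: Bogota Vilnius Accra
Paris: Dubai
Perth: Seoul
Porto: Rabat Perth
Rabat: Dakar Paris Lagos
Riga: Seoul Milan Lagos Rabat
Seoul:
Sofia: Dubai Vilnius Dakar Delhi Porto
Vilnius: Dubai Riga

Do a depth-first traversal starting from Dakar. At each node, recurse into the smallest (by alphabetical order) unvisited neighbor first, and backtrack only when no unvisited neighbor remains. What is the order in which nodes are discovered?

Visit Dakar
Dakar → Accra
Accra → Cairo
Cairo → Delhi
Delhi → Rabat
Rabat → Lagos
Lagos → Bern
Bern → Doha
Doha → Milan
Milan → Bogota
Milan → Vilnius
Vilnius → Dubai
Dubai → Riga
Riga → Seoul
Doha → Sofia
Sofia → Porto
Porto → Perth
Bern → Kyoto
Rabat → Paris

Dakar Accra Cairo Delhi Rabat Lagos Bern Doha Milan Bogota Vilnius Dubai Riga Seoul Sofia Porto Perth Kyoto Paris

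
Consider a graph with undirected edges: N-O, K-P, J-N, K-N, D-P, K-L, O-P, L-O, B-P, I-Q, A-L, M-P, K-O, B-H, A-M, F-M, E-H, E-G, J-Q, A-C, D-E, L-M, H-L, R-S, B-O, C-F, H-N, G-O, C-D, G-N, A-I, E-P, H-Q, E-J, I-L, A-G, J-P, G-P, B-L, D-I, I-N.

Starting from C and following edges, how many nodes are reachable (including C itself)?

17

BFS from C visits: C, A, D, F, G, I, L, M, E, P, N, O, Q, B, H, K, J
Reachable nodes: 17 of 19 total.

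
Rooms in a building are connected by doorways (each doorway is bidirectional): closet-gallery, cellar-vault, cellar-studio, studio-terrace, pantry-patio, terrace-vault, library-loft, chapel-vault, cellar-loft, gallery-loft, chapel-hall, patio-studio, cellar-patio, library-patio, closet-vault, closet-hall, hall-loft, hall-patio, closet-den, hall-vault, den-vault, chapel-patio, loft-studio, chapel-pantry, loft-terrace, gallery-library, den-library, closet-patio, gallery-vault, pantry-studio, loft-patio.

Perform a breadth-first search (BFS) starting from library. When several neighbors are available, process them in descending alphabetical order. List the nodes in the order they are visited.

library → patio → loft → gallery → den → studio → pantry → hall → closet → chapel → cellar → terrace → vault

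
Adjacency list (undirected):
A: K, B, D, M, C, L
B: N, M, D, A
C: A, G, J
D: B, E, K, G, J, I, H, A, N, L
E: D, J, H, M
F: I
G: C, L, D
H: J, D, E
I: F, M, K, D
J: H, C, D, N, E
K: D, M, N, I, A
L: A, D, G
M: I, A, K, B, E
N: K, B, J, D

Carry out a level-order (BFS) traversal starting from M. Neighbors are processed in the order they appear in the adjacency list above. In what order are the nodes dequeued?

Visit M; enqueue I, A, K, B, E → queue [I, A, K, B, E]
Visit I; enqueue F, D → queue [A, K, B, E, F, D]
Visit A; enqueue C, L → queue [K, B, E, F, D, C, L]
Visit K; enqueue N → queue [B, E, F, D, C, L, N]
Visit B → queue [E, F, D, C, L, N]
Visit E; enqueue J, H → queue [F, D, C, L, N, J, H]
Visit F → queue [D, C, L, N, J, H]
Visit D; enqueue G → queue [C, L, N, J, H, G]
Visit C → queue [L, N, J, H, G]
Visit L → queue [N, J, H, G]
Visit N → queue [J, H, G]
Visit J → queue [H, G]
Visit H → queue [G]
Visit G → queue []

M -> I -> A -> K -> B -> E -> F -> D -> C -> L -> N -> J -> H -> G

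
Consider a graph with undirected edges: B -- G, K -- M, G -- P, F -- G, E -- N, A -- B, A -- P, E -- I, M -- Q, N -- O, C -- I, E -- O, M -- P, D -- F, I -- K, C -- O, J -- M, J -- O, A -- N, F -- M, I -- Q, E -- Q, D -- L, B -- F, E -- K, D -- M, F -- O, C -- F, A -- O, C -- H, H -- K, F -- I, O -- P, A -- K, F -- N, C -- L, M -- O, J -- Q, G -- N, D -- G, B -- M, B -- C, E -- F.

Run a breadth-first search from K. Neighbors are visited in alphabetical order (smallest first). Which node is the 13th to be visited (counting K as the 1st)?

C

Visit K; enqueue A, E, H, I, M → queue [A, E, H, I, M]
Visit A; enqueue B, N, O, P → queue [E, H, I, M, B, N, O, P]
Visit E; enqueue F, Q → queue [H, I, M, B, N, O, P, F, Q]
Visit H; enqueue C → queue [I, M, B, N, O, P, F, Q, C]
Visit I → queue [M, B, N, O, P, F, Q, C]
Visit M; enqueue D, J → queue [B, N, O, P, F, Q, C, D, J]
Visit B; enqueue G → queue [N, O, P, F, Q, C, D, J, G]
Visit N → queue [O, P, F, Q, C, D, J, G]
Visit O → queue [P, F, Q, C, D, J, G]
Visit P → queue [F, Q, C, D, J, G]
Visit F → queue [Q, C, D, J, G]
Visit Q → queue [C, D, J, G]
Visit C; enqueue L → queue [D, J, G, L]
Visit D → queue [J, G, L]
Visit J → queue [G, L]
Visit G → queue [L]
Visit L → queue []

Visit order: K, A, E, H, I, M, B, N, O, P, F, Q, C, D, J, G, L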